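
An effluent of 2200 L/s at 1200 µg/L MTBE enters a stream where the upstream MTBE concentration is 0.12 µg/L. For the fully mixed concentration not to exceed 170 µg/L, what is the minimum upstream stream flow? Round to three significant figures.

Set C_mix = 170: (Q·0.1200 + 2200·1200) / (Q + 2200) = 170
→ Q = 2200·(1200 − 170)/(170 − 0.1200) = 13340 L/s.

13300 L/s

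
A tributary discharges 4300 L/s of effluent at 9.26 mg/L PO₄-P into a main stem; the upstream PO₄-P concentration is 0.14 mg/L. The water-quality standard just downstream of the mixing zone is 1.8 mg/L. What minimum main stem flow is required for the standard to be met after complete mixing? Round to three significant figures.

19300 L/s

Set C_mix = 1.8: (Q·0.1400 + 4300·9.260) / (Q + 4300) = 1.8
→ Q = 4300·(9.260 − 1.8)/(1.8 − 0.1400) = 19320 L/s.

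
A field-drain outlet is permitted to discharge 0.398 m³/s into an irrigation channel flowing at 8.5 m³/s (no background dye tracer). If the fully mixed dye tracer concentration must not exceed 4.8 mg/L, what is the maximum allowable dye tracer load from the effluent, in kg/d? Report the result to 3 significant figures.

Mass balance at the limit: 8.500·0 + 0.3980·Cₑ = 8.898·4.8 → Cₑ = 107.3 mg/L.
Load = 0.3980 m³/s × 107.3 g/m³ × 86 400 s/d = 3690 kg/d.

3690 kg/d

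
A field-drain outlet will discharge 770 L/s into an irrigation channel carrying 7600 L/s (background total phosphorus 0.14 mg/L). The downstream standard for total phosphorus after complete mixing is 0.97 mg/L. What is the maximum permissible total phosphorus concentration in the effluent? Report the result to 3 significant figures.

At the limit, (Qr·Cr + Qe·Cₑ)/(Qr + Qe) = 0.97:
Cₑ = (8370·0.97 − 7600·0.1400) / 770.0 = 9.162 mg/L.

9.16 mg/L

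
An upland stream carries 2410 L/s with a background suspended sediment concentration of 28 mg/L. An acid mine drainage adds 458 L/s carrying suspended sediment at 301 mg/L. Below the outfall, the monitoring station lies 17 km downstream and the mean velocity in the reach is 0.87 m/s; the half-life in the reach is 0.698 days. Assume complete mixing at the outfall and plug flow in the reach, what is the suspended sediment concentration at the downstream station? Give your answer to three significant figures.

Mixed concentration C = ΣQC/ΣQ = (2410·28.00 + 458.0·301.0) / 2868 = 205300/2868 = 71.60 mg/L.
Travel time t = 17·1000 / 0.87 = 19540 s = 5.428 h.
Half-life 0.698 d → k = ln 2 / 0.698 = 0.9930 d⁻¹.
Decay over the reach: 71.60·exp(−kt) = 71.60·0.7988 = 57.19 mg/L.

57.2 mg/L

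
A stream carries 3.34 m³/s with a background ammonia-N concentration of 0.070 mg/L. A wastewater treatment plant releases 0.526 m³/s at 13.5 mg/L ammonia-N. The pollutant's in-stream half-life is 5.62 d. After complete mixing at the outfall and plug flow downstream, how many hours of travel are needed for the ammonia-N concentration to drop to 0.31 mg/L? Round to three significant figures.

353 h

Flow-weighted average: C = (3.340·0.07000 + 0.5260·13.50) / 3.866 = 7.335/3.866 = 1.897 mg/L.
Half-life 5.62 d → k = ln 2 / 5.62 = 0.1233 d⁻¹.
1.897·exp(−k·t) = 0.31 → t = ln(1.897/0.31)/k = 1269000 s = 352.5 h.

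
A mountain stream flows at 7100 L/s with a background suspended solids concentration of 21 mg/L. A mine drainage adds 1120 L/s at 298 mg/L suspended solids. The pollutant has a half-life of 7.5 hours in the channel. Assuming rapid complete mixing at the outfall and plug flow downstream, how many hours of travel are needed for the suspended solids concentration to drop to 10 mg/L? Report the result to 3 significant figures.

19.2 h

Conservation of mass: C = (7100·21.00 + 1120·298.0) / 8220 = 482900/8220 = 58.74 mg/L.
Half-life 7.5 h → k = ln 2 / 7.5 = 0.09242 h⁻¹ = 2.218 d⁻¹.
58.74·exp(−k·t) = 10 → t = ln(58.74/10)/k = 68970 s = 19.16 h.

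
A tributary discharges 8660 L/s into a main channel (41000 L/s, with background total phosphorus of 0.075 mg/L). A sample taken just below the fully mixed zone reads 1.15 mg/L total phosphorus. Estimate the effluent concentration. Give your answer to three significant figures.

6.24 mg/L

Mass balance: 41000·0.07500 + 8660·Cₑ = 49660·1.150
→ Cₑ = (49660·1.150 − 41000·0.07500) / 8660 = 6.239 mg/L.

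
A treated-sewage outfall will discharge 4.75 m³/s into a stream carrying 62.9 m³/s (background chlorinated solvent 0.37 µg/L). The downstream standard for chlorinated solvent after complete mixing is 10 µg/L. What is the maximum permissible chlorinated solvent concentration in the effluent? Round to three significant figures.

At the limit, (Qr·Cr + Qe·Cₑ)/(Qr + Qe) = 10:
Cₑ = (67.65·10 − 62.90·0.3700) / 4.750 = 137.5 µg/L.

138 µg/L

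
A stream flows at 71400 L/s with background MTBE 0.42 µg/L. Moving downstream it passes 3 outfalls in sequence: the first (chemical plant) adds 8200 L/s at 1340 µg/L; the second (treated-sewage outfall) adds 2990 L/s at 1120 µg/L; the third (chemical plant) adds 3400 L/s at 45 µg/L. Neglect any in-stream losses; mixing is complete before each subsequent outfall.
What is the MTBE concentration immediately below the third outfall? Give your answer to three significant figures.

169 µg/L

After outfall 1: Q = 71400 + 8200 = 79600 L/s; C = (71400·0.4200 + 8200·1340)/79600 = 138.4 µg/L.
After outfall 2: Q = 79600 + 2990 = 82590 L/s; C = (79600·138.4 + 2990·1120)/82590 = 174.0 µg/L.
After outfall 3: Q = 82590 + 3400 = 85990 L/s; C = (82590·174.0 + 3400·45.00)/85990 = 168.9 µg/L.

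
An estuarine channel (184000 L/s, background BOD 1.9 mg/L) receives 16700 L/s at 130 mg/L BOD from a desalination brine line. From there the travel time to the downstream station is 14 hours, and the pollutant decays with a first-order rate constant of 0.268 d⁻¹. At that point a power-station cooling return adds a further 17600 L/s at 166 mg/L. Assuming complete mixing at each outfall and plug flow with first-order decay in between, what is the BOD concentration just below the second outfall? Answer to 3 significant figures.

23.3 mg/L

Mixed concentration C = ΣQC/ΣQ = (184000·1.900 + 16700·130.0) / 200700 = 2521000/200700 = 12.56 mg/L; combined flow 200700 L/s.
Decay over the reach: 12.56·exp(−kt) = 12.56·0.8553 = 10.74 mg/L.
At the second outfall, C = (200700·10.74 + 17600·166.0) / (200700 + 17600) = 23.26 mg/L.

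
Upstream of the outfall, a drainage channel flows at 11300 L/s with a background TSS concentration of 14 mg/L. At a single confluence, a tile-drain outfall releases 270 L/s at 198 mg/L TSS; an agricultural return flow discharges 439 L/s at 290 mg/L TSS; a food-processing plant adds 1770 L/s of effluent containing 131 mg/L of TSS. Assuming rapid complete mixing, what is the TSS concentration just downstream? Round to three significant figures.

Flow-weighted average: C = (11300·14.00 + 270.0·198.0 + 439.0·290.0 + 1770·131.0) / 13780 = 570800/13780 = 41.43 mg/L.

41.4 mg/L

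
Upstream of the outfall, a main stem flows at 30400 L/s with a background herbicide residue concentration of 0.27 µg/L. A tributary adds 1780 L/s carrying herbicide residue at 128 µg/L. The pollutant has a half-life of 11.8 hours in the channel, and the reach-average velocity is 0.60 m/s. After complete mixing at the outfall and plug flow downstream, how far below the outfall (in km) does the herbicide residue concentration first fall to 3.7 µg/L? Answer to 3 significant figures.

25.2 km

Mass balance: C = (30400·0.2700 + 1780·128.0) / 32180 = 236000/32180 = 7.335 µg/L.
Half-life 11.8 h → k = ln 2 / 11.8 = 0.05874 h⁻¹ = 1.410 d⁻¹.
Set 7.335·exp(−k·t) = 3.7 → t = ln(7.335/3.7)/k = 41940 s = 11.65 h.
Distance = v·t = 0.60·41940 = 25160 m = 25.16 km.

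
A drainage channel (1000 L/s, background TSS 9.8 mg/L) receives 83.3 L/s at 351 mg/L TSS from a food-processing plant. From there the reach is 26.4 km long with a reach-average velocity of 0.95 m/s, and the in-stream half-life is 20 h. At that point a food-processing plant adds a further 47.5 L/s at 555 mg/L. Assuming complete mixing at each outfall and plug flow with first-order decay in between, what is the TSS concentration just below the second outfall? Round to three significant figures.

Mass balance: C = (1000·9.800 + 83.30·351.0) / 1083 = 39040/1083 = 36.04 mg/L; combined flow 1083 L/s.
Travel time t = 26.4·1000 / 0.95 = 27790 s = 7.719 h.
Half-life 20 h → k = ln 2 / 20 = 0.03466 h⁻¹ = 0.8318 d⁻¹.
After decay, C = 36.04 × e^(−kt) = 36.04 × 0.7653 = 27.58 mg/L.
At the second outfall, C = (1083·27.58 + 47.50·555.0) / (1083 + 47.50) = 49.73 mg/L.

49.7 mg/L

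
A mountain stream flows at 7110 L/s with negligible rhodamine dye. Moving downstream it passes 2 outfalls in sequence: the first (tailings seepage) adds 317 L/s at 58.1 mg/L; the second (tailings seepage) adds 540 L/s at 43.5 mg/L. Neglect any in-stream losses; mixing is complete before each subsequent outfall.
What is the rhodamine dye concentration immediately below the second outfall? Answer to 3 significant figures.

After outfall 1: Q = 7110 + 317.0 = 7427 L/s; C = (7110·0 + 317.0·58.10)/7427 = 2.480 mg/L.
After outfall 2: Q = 7427 + 540.0 = 7967 L/s; C = (7427·2.480 + 540.0·43.50)/7967 = 5.260 mg/L.

5.26 mg/L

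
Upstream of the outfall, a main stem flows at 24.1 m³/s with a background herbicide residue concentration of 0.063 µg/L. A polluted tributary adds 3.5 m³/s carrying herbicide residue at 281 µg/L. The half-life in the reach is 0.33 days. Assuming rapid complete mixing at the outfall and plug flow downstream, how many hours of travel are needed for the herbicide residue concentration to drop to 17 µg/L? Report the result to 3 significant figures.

8.47 h

Flow-weighted average: C = (24.10·0.06300 + 3.500·281.0) / 27.60 = 985.0/27.60 = 35.69 µg/L.
Half-life 0.33 d → k = ln 2 / 0.33 = 2.100 d⁻¹.
35.69·exp(−k·t) = 17 → t = ln(35.69/17)/k = 30510 s = 8.474 h.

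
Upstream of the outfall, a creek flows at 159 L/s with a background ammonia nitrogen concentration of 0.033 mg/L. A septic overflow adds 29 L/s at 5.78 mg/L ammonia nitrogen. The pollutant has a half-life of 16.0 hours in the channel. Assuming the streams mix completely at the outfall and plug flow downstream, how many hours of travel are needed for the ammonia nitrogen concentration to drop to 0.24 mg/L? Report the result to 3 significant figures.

Mass balance: C = (159.0·0.03300 + 29.00·5.780) / 188.0 = 172.9/188.0 = 0.9195 mg/L.
Half-life 16.0 h → k = ln 2 / 16.0 = 0.04332 h⁻¹ = 1.040 d⁻¹.
0.9195·exp(−k·t) = 0.24 → t = ln(0.9195/0.24)/k = 111600 s = 31.01 h.

31.0 h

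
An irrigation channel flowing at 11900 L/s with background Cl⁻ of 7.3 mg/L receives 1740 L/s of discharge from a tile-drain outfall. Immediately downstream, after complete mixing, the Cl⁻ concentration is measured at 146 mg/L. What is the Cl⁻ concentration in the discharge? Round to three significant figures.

Mass balance: 11900·7.300 + 1740·Cₑ = 13640·146.0
→ Cₑ = (13640·146.0 − 11900·7.300) / 1740 = 1095 mg/L.

1090 mg/L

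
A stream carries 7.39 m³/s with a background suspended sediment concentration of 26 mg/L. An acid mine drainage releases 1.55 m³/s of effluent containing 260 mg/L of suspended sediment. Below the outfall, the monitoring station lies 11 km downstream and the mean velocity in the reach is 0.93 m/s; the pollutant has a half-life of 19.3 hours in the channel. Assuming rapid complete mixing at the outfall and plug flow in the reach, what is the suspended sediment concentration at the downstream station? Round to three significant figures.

59.2 mg/L

After mixing, C = (7.390·26.00 + 1.550·260.0) / 8.940 = 595.1/8.940 = 66.57 mg/L.
Travel time t = 11·1000 / 0.93 = 11830 s = 3.286 h.
Half-life 19.3 h → k = ln 2 / 19.3 = 0.03591 h⁻¹ = 0.8619 d⁻¹.
Decay over the reach: 66.57·exp(−kt) = 66.57·0.8887 = 59.16 mg/L.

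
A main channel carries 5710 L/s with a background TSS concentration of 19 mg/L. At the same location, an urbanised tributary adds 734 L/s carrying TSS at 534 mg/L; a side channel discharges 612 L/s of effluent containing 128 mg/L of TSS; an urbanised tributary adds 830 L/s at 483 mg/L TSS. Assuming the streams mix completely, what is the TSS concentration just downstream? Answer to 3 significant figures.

124 mg/L

After mixing, C = (5710·19.00 + 734.0·534.0 + 612.0·128.0 + 830.0·483.0) / 7886 = 979700/7886 = 124.2 mg/L.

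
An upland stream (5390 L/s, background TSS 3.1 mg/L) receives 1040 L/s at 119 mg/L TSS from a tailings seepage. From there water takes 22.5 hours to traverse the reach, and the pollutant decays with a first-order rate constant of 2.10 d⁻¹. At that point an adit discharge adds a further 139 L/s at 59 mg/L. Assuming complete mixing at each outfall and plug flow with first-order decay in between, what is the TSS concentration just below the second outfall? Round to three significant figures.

4.23 mg/L

After mixing, C = (5390·3.100 + 1040·119.0) / 6430 = 140500/6430 = 21.85 mg/L; combined flow 6430 L/s.
Applying C = C₀e^(−kt): 21.85 × 0.1396 = 3.050 mg/L.
At the second outfall, C = (6430·3.050 + 139.0·59.00) / (6430 + 139.0) = 4.234 mg/L.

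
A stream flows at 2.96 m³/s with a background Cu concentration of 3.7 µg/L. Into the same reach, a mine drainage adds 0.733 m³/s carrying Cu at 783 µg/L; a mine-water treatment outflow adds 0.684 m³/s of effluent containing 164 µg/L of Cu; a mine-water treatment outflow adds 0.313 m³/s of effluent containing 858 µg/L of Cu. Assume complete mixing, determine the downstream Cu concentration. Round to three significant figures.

Mixed concentration C = ΣQC/ΣQ = (2.960·3.700 + 0.7330·783.0 + 0.6840·164.0 + 0.3130·858.0) / 4.690 = 965.6/4.690 = 205.9 µg/L.

206 µg/L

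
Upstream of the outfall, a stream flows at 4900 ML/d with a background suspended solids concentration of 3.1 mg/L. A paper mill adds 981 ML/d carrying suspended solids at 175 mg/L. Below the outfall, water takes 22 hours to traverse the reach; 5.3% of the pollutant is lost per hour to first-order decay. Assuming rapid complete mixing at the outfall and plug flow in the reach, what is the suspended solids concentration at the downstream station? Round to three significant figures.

Flow-weighted average: C = (4900·3.100 + 981.0·175.0) / 5881 = 186900/5881 = 31.77 mg/L.
5.3%/h lost → k = −ln(1 − 0.053) = 0.05446 h⁻¹.
Decay over the reach: 31.77·exp(−kt) = 31.77·0.3018 = 9.589 mg/L.

9.59 mg/L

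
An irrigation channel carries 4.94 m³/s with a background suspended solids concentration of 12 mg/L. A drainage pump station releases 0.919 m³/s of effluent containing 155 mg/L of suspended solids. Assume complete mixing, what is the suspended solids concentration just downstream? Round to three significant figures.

Flow-weighted average: C = (4.940·12.00 + 0.9190·155.0) / 5.859 = 201.7/5.859 = 34.43 mg/L.

34.4 mg/L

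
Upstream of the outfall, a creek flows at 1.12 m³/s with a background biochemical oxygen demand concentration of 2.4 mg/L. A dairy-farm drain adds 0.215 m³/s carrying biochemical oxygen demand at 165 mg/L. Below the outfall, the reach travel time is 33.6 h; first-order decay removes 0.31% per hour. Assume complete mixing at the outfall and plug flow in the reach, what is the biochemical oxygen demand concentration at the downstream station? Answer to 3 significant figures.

25.8 mg/L

Conservation of mass: C = (1.120·2.400 + 0.2150·165.0) / 1.335 = 38.16/1.335 = 28.59 mg/L.
0.31%/h lost → k = −ln(1 − 0.0031) = 0.003105 h⁻¹.
Applying C = C₀e^(−kt): 28.59 × 0.9009 = 25.75 mg/L.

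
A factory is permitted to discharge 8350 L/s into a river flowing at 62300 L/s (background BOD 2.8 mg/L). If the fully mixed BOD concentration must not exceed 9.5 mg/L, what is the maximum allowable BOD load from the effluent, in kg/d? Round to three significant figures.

Mass balance at the limit: 62300·2.800 + 8350·Cₑ = 70650·9.5 → Cₑ = 59.49 mg/L.
8350 L/s = 8.350 m³/s. Load = 8.350 m³/s × 59.49 g/m³ × 86 400 s/d = 42920 kg/d.

42900 kg/d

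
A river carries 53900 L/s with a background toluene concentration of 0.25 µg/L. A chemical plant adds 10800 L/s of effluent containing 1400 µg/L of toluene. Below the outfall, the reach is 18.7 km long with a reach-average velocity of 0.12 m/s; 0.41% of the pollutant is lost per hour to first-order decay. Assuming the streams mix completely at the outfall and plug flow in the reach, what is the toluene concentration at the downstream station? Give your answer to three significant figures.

196 µg/L

After mixing, C = (53900·0.2500 + 10800·1400) / 64700 = 15130000/64700 = 233.9 µg/L.
Travel time t = 18.7·1000 / 0.12 = 155800 s = 43.29 h.
0.41%/h lost → k = −ln(1 − 0.0041) = 0.004108 h⁻¹.
First-order decay: C = 233.9·exp(−k·t) = 233.9·0.8371 = 195.8 µg/L.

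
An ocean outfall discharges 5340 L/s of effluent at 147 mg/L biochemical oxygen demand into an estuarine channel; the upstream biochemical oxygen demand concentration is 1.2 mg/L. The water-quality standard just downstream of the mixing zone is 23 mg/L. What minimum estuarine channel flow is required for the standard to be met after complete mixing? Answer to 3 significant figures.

30400 L/s

Set C_mix = 23: (Q·1.200 + 5340·147.0) / (Q + 5340) = 23
→ Q = 5340·(147.0 − 23)/(23 − 1.200) = 30370 L/s.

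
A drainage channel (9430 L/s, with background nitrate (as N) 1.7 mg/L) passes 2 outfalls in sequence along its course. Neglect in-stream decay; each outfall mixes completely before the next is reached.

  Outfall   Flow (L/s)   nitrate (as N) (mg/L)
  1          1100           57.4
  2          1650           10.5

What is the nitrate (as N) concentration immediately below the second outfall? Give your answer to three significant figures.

Outfall 1: combined Q = 10530 L/s; C = (9430·1.700 + 1100·57.40)/10530 = 7.519 mg/L.
Outfall 2: combined Q = 12180 L/s; C = (10530·7.519 + 1650·10.50)/12180 = 7.922 mg/L.

7.92 mg/L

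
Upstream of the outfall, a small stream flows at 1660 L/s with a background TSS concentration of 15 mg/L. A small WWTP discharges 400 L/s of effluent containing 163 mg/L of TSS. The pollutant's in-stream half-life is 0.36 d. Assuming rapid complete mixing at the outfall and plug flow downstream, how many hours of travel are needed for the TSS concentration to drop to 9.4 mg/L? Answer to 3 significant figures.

Mixed concentration C = ΣQC/ΣQ = (1660·15.00 + 400.0·163.0) / 2060 = 90100/2060 = 43.74 mg/L.
Half-life 0.36 d → k = ln 2 / 0.36 = 1.925 d⁻¹.
43.74·exp(−k·t) = 9.4 → t = ln(43.74/9.4)/k = 68990 s = 19.16 h.

19.2 h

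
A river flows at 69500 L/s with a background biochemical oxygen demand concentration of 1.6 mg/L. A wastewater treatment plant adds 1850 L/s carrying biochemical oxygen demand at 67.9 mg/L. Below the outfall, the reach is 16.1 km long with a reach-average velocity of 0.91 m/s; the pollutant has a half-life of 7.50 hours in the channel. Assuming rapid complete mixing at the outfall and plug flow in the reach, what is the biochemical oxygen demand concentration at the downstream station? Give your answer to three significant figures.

Flow-weighted average: C = (69500·1.600 + 1850·67.90) / 71350 = 236800/71350 = 3.319 mg/L.
Travel time t = 16.1·1000 / 0.91 = 17690 s = 4.915 h.
Half-life 7.50 h → k = ln 2 / 7.50 = 0.09242 h⁻¹ = 2.218 d⁻¹.
First-order decay: C = 3.319·exp(−k·t) = 3.319·0.6350 = 2.107 mg/L.

2.11 mg/L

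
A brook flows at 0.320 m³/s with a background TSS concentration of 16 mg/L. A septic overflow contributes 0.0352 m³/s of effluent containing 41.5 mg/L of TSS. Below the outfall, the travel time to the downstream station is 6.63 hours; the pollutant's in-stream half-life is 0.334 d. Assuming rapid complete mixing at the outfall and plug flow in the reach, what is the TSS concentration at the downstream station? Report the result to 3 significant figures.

10.4 mg/L

Mass balance: C = (0.3200·16.00 + 0.03520·41.50) / 0.3552 = 6.581/0.3552 = 18.53 mg/L.
Half-life 0.334 d → k = ln 2 / 0.334 = 2.075 d⁻¹.
Applying C = C₀e^(−kt): 18.53 × 0.5637 = 10.44 mg/L.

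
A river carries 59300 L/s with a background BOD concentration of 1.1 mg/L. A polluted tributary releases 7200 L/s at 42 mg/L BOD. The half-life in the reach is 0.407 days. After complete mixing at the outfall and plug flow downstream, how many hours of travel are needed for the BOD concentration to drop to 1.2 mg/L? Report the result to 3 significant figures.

21.5 h

Mixed concentration C = ΣQC/ΣQ = (59300·1.100 + 7200·42.00) / 66500 = 367600/66500 = 5.528 mg/L.
Half-life 0.407 d → k = ln 2 / 0.407 = 1.703 d⁻¹.
5.528·exp(−k·t) = 1.2 → t = ln(5.528/1.2)/k = 77500 s = 21.53 h.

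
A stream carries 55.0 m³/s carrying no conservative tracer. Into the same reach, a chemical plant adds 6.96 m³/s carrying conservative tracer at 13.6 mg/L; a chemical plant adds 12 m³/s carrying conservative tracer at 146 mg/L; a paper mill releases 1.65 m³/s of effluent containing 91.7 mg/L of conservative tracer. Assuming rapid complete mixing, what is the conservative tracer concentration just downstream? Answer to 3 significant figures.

26.4 mg/L

Conservation of mass: C = (55.00·0 + 6.960·13.60 + 12.00·146.0 + 1.650·91.70) / 75.61 = 1998/75.61 = 26.42 mg/L.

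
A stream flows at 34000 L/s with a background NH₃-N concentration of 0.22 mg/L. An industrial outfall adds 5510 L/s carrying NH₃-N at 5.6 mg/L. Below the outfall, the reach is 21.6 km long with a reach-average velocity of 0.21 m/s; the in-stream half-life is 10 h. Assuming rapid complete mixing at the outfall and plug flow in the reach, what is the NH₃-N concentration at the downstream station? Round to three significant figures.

Mixed concentration C = ΣQC/ΣQ = (34000·0.2200 + 5510·5.600) / 39510 = 38340/39510 = 0.9703 mg/L.
Travel time t = 21.6·1000 / 0.21 = 102900 s = 28.57 h.
Half-life 10 h → k = ln 2 / 10 = 0.06931 h⁻¹ = 1.664 d⁻¹.
Applying C = C₀e^(−kt): 0.9703 × 0.1380 = 0.1339 mg/L.

0.134 mg/L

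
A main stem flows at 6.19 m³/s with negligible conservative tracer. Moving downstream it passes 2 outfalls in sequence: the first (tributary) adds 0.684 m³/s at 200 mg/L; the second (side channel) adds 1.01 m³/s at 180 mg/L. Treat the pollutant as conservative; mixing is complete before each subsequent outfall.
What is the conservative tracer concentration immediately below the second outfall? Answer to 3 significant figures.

40.4 mg/L

After outfall 1: Q = 6.190 + 0.6840 = 6.874 m³/s; C = (6.190·0 + 0.6840·200.0)/6.874 = 19.90 mg/L.
After outfall 2: Q = 6.874 + 1.010 = 7.884 m³/s; C = (6.874·19.90 + 1.010·180.0)/7.884 = 40.41 mg/L.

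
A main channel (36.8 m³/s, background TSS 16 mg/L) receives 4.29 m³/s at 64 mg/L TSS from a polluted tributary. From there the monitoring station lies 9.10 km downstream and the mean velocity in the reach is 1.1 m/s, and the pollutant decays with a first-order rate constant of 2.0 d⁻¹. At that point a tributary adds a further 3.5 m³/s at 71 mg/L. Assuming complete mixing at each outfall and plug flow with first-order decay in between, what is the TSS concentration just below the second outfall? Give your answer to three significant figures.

Conservation of mass: C = (36.80·16.00 + 4.290·64.00) / 41.09 = 863.4/41.09 = 21.01 mg/L; combined flow 41.09 m³/s.
Travel time t = 9.10·1000 / 1.1 = 8273 s = 2.298 h.
After decay, C = 21.01 × e^(−kt) = 21.01 × 0.8257 = 17.35 mg/L.
At the second outfall, C = (41.09·17.35 + 3.500·71.00) / (41.09 + 3.500) = 21.56 mg/L.

21.6 mg/L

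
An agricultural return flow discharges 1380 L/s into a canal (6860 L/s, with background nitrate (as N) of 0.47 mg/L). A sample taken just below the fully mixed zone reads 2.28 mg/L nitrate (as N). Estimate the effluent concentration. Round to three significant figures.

11.3 mg/L

Mass balance: 6860·0.4700 + 1380·Cₑ = 8240·2.280
→ Cₑ = (8240·2.280 − 6860·0.4700) / 1380 = 11.28 mg/L.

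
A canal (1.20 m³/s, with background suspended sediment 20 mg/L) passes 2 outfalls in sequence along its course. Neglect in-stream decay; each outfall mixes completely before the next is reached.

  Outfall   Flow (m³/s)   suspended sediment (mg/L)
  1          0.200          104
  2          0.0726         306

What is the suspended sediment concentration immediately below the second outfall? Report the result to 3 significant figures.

45.5 mg/L

After outfall 1: Q = 1.200 + 0.2000 = 1.400 m³/s; C = (1.200·20.00 + 0.2000·104.0)/1.400 = 32.00 mg/L.
After outfall 2: Q = 1.400 + 0.07260 = 1.473 m³/s; C = (1.400·32.00 + 0.07260·306.0)/1.473 = 45.51 mg/L.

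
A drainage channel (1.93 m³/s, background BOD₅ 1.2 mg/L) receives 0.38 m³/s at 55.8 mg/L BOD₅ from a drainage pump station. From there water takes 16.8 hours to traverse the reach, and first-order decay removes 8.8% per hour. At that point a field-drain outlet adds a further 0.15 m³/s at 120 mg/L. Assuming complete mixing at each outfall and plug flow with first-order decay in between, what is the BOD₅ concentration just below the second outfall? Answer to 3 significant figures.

Mixed concentration C = ΣQC/ΣQ = (1.930·1.200 + 0.3800·55.80) / 2.310 = 23.52/2.310 = 10.18 mg/L; combined flow 2.310 m³/s.
8.8%/h lost → k = −ln(1 − 0.088) = 0.09212 h⁻¹.
Applying C = C₀e^(−kt): 10.18 × 0.2128 = 2.166 mg/L.
At the second outfall, C = (2.310·2.166 + 0.1500·120.0) / (2.310 + 0.1500) = 9.351 mg/L.

9.35 mg/L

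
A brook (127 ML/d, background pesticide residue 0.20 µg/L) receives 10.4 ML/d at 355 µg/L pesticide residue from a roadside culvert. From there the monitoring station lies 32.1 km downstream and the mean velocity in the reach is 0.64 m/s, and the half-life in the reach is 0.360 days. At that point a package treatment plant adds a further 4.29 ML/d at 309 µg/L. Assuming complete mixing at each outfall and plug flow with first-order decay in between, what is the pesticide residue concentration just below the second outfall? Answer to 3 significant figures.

Flow-weighted average: C = (127.0·0.2000 + 10.40·355.0) / 137.4 = 3717/137.4 = 27.06 µg/L; combined flow 137.4 ML/d.
Travel time t = 32.1·1000 / 0.64 = 50160 s = 13.93 h.
Half-life 0.360 d → k = ln 2 / 0.360 = 1.925 d⁻¹.
After decay, C = 27.06 × e^(−kt) = 27.06 × 0.3270 = 8.848 µg/L.
At the second outfall, C = (137.4·8.848 + 4.290·309.0) / (137.4 + 4.290) = 17.94 µg/L.

17.9 µg/L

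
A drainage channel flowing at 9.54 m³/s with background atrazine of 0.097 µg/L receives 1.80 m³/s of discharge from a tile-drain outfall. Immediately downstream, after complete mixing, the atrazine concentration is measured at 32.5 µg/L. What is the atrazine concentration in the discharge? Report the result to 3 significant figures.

204 µg/L

Mass balance: 9.540·0.09700 + 1.800·Cₑ = 11.34·32.50
→ Cₑ = (11.34·32.50 − 9.540·0.09700) / 1.800 = 204.2 µg/L.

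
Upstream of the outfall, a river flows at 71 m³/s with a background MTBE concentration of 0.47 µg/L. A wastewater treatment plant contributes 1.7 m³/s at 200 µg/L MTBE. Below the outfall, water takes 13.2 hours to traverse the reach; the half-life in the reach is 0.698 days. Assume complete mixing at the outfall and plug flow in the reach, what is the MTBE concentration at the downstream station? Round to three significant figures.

Flow-weighted average: C = (71.00·0.4700 + 1.700·200.0) / 72.70 = 373.4/72.70 = 5.136 µg/L.
Half-life 0.698 d → k = ln 2 / 0.698 = 0.9930 d⁻¹.
After decay, C = 5.136 × e^(−kt) = 5.136 × 0.5792 = 2.974 µg/L.

2.97 µg/L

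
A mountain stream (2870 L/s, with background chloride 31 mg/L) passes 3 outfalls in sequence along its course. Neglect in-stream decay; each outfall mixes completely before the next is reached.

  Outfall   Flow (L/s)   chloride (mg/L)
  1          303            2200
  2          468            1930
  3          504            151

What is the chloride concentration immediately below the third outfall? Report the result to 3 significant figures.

419 mg/L

Below outfall 1: Q → 3173 L/s, C = (2870·31.00 + 303.0·2200)/3173 = 238.1 mg/L.
Below outfall 2: Q → 3641 L/s, C = (3173·238.1 + 468.0·1930)/3641 = 455.6 mg/L.
Below outfall 3: Q → 4145 L/s, C = (3641·455.6 + 504.0·151.0)/4145 = 418.6 mg/L.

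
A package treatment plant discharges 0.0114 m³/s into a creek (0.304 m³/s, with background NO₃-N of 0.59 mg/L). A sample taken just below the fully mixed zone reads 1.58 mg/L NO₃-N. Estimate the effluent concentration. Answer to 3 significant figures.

Mass balance: 0.3040·0.5900 + 0.01140·Cₑ = 0.3154·1.580
→ Cₑ = (0.3154·1.580 − 0.3040·0.5900) / 0.01140 = 27.98 mg/L.

28.0 mg/L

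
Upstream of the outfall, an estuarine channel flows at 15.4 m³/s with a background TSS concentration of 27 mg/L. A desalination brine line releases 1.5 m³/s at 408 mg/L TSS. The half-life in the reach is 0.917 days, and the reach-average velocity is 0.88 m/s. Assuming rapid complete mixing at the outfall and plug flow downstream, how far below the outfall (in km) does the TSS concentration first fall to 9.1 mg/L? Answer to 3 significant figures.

Mass balance: C = (15.40·27.00 + 1.500·408.0) / 16.90 = 1028/16.90 = 60.82 mg/L.
Half-life 0.917 d → k = ln 2 / 0.917 = 0.7559 d⁻¹.
Set 60.82·exp(−k·t) = 9.1 → t = ln(60.82/9.1)/k = 217100 s = 60.31 h.
Distance = v·t = 0.88·217100 = 191100 m = 191.1 km.

191 km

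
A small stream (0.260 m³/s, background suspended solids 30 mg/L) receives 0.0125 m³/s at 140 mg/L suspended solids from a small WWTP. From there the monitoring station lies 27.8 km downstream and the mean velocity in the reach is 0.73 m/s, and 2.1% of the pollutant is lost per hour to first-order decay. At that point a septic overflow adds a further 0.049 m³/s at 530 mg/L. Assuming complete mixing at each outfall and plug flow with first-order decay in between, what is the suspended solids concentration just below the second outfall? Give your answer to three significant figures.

Conservation of mass: C = (0.2600·30.00 + 0.01250·140.0) / 0.2725 = 9.550/0.2725 = 35.05 mg/L; combined flow 0.2725 m³/s.
Travel time t = 27.8·1000 / 0.73 = 38080 s = 10.58 h.
2.1%/h lost → k = −ln(1 − 0.021) = 0.02122 h⁻¹.
First-order decay: C = 35.05·exp(−k·t) = 35.05·0.7989 = 28.00 mg/L.
Second outfall: C = (0.2725·28.00 + 0.04900·530.0)/0.3215 = 104.5 mg/L.

105 mg/L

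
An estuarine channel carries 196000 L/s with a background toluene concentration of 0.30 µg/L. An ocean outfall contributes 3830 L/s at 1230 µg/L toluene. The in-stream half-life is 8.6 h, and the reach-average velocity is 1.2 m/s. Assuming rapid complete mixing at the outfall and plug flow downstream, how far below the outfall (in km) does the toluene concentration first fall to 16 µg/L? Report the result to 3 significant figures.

Mixed concentration C = ΣQC/ΣQ = (196000·0.3000 + 3830·1230) / 199800 = 4770000/199800 = 23.87 µg/L.
Half-life 8.6 h → k = ln 2 / 8.6 = 0.08060 h⁻¹ = 1.934 d⁻¹.
Set 23.87·exp(−k·t) = 16 → t = ln(23.87/16)/k = 17870 s = 4.963 h.
Distance = v·t = 1.2·17870 = 21440 m = 21.44 km.

21.4 km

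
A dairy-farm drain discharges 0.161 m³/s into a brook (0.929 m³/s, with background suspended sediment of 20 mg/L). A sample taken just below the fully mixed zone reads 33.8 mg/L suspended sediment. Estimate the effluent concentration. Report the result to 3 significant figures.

113 mg/L

Mass balance: 0.9290·20.00 + 0.1610·Cₑ = 1.090·33.80
→ Cₑ = (1.090·33.80 − 0.9290·20.00) / 0.1610 = 113.4 mg/L.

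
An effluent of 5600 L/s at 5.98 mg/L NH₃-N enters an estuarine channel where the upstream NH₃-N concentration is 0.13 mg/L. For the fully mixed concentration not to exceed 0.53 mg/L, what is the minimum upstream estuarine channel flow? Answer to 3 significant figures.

76300 L/s

Set C_mix = 0.53: (Q·0.1300 + 5600·5.980) / (Q + 5600) = 0.53
→ Q = 5600·(5.980 − 0.53)/(0.53 − 0.1300) = 76300 L/s.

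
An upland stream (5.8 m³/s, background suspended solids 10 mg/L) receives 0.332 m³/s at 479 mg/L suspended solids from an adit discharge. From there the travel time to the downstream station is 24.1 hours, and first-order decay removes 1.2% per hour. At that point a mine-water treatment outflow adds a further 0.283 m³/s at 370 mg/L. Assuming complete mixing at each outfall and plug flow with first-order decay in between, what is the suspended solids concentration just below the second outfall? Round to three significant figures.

41.6 mg/L

Flow-weighted average: C = (5.800·10.00 + 0.3320·479.0) / 6.132 = 217.0/6.132 = 35.39 mg/L; combined flow 6.132 m³/s.
1.2%/h lost → k = −ln(1 − 0.012) = 0.01207 h⁻¹.
Decay over the reach: 35.39·exp(−kt) = 35.39·0.7476 = 26.46 mg/L.
At the second outfall, C = (6.132·26.46 + 0.2830·370.0) / (6.132 + 0.2830) = 41.61 mg/L.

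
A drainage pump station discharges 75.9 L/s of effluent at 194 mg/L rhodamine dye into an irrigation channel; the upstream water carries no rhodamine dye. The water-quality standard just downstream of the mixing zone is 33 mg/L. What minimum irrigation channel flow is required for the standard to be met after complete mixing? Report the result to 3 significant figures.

Set C_mix = 33: (Q·0 + 75.90·194.0) / (Q + 75.90) = 33
→ Q = 75.90·(194.0 − 33)/(33 − 0) = 370.3 L/s.

370 L/s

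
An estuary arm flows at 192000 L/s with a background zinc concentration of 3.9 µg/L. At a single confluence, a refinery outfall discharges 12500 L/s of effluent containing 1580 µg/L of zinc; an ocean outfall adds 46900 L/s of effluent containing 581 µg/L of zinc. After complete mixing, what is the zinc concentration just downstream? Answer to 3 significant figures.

190 µg/L

Mixed concentration C = ΣQC/ΣQ = (192000·3.900 + 12500·1580 + 46900·581.0) / 251400 = 47750000/251400 = 189.9 µg/L.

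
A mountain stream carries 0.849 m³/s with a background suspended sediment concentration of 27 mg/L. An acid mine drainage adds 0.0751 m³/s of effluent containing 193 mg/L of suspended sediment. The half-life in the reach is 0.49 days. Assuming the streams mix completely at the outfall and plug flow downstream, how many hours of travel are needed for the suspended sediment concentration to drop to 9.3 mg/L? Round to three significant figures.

After mixing, C = (0.8490·27.00 + 0.07510·193.0) / 0.9241 = 37.42/0.9241 = 40.49 mg/L.
Half-life 0.49 d → k = ln 2 / 0.49 = 1.415 d⁻¹.
40.49·exp(−k·t) = 9.3 → t = ln(40.49/9.3)/k = 89850 s = 24.96 h.

25.0 h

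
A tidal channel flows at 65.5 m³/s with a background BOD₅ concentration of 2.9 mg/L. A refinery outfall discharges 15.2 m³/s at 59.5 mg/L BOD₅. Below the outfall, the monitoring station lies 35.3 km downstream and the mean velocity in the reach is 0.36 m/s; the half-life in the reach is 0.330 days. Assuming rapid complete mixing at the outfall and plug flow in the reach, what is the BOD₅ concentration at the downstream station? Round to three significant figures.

Mixed concentration C = ΣQC/ΣQ = (65.50·2.900 + 15.20·59.50) / 80.70 = 1094/80.70 = 13.56 mg/L.
Travel time t = 35.3·1000 / 0.36 = 98060 s = 27.24 h.
Half-life 0.330 d → k = ln 2 / 0.330 = 2.100 d⁻¹.
After decay, C = 13.56 × e^(−kt) = 13.56 × 0.09220 = 1.250 mg/L.

1.25 mg/L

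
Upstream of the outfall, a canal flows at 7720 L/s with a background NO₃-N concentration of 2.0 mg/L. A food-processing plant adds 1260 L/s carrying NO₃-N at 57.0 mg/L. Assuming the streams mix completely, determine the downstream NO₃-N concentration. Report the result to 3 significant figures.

9.72 mg/L

Conservation of mass: C = (7720·2.000 + 1260·57.00) / 8980 = 87260/8980 = 9.717 mg/L.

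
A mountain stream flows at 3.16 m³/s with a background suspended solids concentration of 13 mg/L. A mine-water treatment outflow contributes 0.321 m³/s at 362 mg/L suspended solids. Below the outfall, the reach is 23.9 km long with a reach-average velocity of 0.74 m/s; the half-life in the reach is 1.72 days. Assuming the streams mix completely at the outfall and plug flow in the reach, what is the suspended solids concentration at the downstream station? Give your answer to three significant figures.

Flow-weighted average: C = (3.160·13.00 + 0.3210·362.0) / 3.481 = 157.3/3.481 = 45.18 mg/L.
Travel time t = 23.9·1000 / 0.74 = 32300 s = 8.971 h.
Half-life 1.72 d → k = ln 2 / 1.72 = 0.4030 d⁻¹.
Applying C = C₀e^(−kt): 45.18 × 0.8602 = 38.86 mg/L.

38.9 mg/L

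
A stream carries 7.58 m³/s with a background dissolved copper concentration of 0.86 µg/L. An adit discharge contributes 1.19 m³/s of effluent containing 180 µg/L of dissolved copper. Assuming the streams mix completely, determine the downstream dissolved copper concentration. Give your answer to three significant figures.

Mass balance: C = (7.580·0.8600 + 1.190·180.0) / 8.770 = 220.7/8.770 = 25.17 µg/L.

25.2 µg/L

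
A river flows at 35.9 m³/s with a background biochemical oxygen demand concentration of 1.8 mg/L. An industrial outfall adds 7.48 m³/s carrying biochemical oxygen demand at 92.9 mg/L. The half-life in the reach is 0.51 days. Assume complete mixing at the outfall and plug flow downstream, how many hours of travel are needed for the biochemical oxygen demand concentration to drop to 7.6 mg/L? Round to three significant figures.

Mixed concentration C = ΣQC/ΣQ = (35.90·1.800 + 7.480·92.90) / 43.38 = 759.5/43.38 = 17.51 mg/L.
Half-life 0.51 d → k = ln 2 / 0.51 = 1.359 d⁻¹.
17.51·exp(−k·t) = 7.6 → t = ln(17.51/7.6)/k = 53050 s = 14.74 h.

14.7 h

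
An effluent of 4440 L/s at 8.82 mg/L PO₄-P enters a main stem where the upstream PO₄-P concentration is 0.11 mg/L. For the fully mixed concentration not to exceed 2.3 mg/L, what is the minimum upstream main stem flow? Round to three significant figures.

Set C_mix = 2.3: (Q·0.1100 + 4440·8.820) / (Q + 4440) = 2.3
→ Q = 4440·(8.820 − 2.3)/(2.3 − 0.1100) = 13220 L/s.

13200 L/s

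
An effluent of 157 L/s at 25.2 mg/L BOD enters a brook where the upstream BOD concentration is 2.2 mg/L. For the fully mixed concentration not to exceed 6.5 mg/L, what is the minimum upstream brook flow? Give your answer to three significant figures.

683 L/s

Set C_mix = 6.5: (Q·2.200 + 157.0·25.20) / (Q + 157.0) = 6.5
→ Q = 157.0·(25.20 − 6.5)/(6.5 − 2.200) = 682.8 L/s.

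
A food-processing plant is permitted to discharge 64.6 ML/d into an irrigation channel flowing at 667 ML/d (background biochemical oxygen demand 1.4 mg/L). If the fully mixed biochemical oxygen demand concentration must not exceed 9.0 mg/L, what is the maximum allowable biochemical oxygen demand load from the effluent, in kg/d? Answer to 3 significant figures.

Mass balance at the limit: 667.0·1.400 + 64.60·Cₑ = 731.6·9.0 → Cₑ = 87.47 mg/L.
64.60 ML/d = 0.7477 m³/s. Load = 0.7477 m³/s × 87.47 g/m³ × 86 400 s/d = 5651 kg/d.

5650 kg/d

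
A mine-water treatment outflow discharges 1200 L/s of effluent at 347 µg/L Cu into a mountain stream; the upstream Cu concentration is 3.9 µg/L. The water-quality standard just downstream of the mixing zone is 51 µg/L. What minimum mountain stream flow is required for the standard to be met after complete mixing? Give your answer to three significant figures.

Set C_mix = 51: (Q·3.900 + 1200·347.0) / (Q + 1200) = 51
→ Q = 1200·(347.0 − 51)/(51 − 3.900) = 7541 L/s.

7540 L/s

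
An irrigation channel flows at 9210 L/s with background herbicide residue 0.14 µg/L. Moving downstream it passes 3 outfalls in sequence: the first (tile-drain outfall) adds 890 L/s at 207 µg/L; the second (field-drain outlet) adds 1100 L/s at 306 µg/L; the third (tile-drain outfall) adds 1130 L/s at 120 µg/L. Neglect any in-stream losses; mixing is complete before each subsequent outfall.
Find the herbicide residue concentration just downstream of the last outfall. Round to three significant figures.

53.3 µg/L

After outfall 1: Q = 9210 + 890.0 = 10100 L/s; C = (9210·0.1400 + 890.0·207.0)/10100 = 18.37 µg/L.
After outfall 2: Q = 10100 + 1100 = 11200 L/s; C = (10100·18.37 + 1100·306.0)/11200 = 46.62 µg/L.
After outfall 3: Q = 11200 + 1130 = 12330 L/s; C = (11200·46.62 + 1130·120.0)/12330 = 53.34 µg/L.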